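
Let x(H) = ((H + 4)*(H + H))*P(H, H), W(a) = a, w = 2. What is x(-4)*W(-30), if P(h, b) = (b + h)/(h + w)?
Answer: 0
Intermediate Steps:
P(h, b) = (b + h)/(2 + h) (P(h, b) = (b + h)/(h + 2) = (b + h)/(2 + h))
x(H) = 4*H²*(4 + H)/(2 + H) (x(H) = ((H + 4)*(H + H))*((H + H)/(2 + H)) = ((4 + H)*(2*H))*((2*H)/(2 + H)) = (2*H*(4 + H))*(2*H/(2 + H)) = 4*H²*(4 + H)/(2 + H))
x(-4)*W(-30) = (4*(-4)²*(4 - 4)/(2 - 4))*(-30) = (4*16*0/(-2))*(-30) = (4*16*(-½)*0)*(-30) = 0*(-30) = 0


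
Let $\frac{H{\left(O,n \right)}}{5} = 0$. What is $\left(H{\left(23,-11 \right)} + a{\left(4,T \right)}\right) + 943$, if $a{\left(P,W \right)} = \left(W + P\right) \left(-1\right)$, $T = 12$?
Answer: $927$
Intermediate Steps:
$a{\left(P,W \right)} = - P - W$ ($a{\left(P,W \right)} = \left(P + W\right) \left(-1\right) = - P - W$)
$H{\left(O,n \right)} = 0$ ($H{\left(O,n \right)} = 5 \cdot 0 = 0$)
$\left(H{\left(23,-11 \right)} + a{\left(4,T \right)}\right) + 943 = \left(0 - 16\right) + 943 = -16 + 943 = 927$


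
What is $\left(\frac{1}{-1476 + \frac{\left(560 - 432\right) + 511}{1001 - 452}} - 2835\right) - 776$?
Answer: $- \frac{324863676}{89965} \approx -3611.0$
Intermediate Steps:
$\left(\frac{1}{-1476 + \frac{\left(560 - 432\right) + 511}{1001 - 452}} - 2835\right) - 776 = \left(\frac{1}{-1476 + \frac{\left(560 - 432\right) + 511}{549}} - 2835\right) - 776 = \left(\frac{1}{-1476 + \left(128 + 511\right) \frac{1}{549}} - 2835\right) - 776 = \left(\frac{1}{-1476 + 639 \cdot \frac{1}{549}} - 2835\right) - 776 = \left(\frac{1}{-1476 + \frac{71}{61}} - 2835\right) - 776 = \left(\frac{1}{- \frac{89965}{61}} - 2835\right) - 776 = \left(- \frac{61}{89965} - 2835\right) - 776 = - \frac{255050836}{89965} - 776 = - \frac{324863676}{89965}$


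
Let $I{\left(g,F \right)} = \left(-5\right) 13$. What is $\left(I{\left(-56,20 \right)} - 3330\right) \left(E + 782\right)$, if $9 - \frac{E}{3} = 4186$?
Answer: $39887855$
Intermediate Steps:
$I{\left(g,F \right)} = -65$
$E = -12531$ ($E = 27 - 12558 = -12531$)
$\left(I{\left(-56,20 \right)} - 3330\right) \left(E + 782\right) = \left(-65 - 3330\right) \left(-12531 + 782\right) = \left(-3395\right) \left(-11749\right) = 39887855$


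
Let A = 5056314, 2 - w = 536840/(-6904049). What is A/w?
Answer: 5818173269231/2390823 ≈ 2.4335e+6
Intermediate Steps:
w = 14344938/6904049 (w = 2 - 536840/(-6904049) = 2 - 536840*(-1)/6904049 = 2 - 1*(-536840/6904049) = 2 + 536840/6904049 = 14344938/6904049 ≈ 2.0778)
A/w = 5056314/(14344938/6904049) = 5056314*(6904049/14344938) = 5818173269231/2390823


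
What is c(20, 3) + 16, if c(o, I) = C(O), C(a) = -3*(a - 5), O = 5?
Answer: 16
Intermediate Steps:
C(a) = 15 - 3*a (C(a) = -3*(-5 + a) = 15 - 3*a)
c(o, I) = 0 (c(o, I) = 15 - 3*5 = 15 - 15 = 0)
c(20, 3) + 16 = 0 + 16 = 16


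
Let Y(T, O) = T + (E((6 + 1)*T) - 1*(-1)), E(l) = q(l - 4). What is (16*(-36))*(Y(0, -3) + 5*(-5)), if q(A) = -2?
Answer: 14976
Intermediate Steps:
E(l) = -2
Y(T, O) = -1 + T (Y(T, O) = T + (-2 - 1*(-1)) = T + (-2 + 1) = T - 1 = -1 + T)
(16*(-36))*(Y(0, -3) + 5*(-5)) = (16*(-36))*((-1 + 0) + 5*(-5)) = -576*(-1 - 25) = -576*(-26) = 14976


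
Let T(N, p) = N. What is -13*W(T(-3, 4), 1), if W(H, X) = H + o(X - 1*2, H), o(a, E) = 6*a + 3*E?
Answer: 234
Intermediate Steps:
o(a, E) = 3*E + 6*a
W(H, X) = -12 + 4*H + 6*X (W(H, X) = H + (3*H + 6*(X - 1*2)) = H + (3*H + 6*(X - 2)) = H + (3*H + 6*(-2 + X)) = H + (3*H + (-12 + 6*X)) = H + (-12 + 3*H + 6*X) = -12 + 4*H + 6*X)
-13*W(T(-3, 4), 1) = -13*(-12 + 4*(-3) + 6*1) = -13*(-12 - 12 + 6) = -13*(-18) = 234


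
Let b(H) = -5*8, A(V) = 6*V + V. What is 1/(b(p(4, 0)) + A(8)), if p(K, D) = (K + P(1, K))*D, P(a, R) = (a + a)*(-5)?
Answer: 1/16 ≈ 0.062500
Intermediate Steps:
P(a, R) = -10*a (P(a, R) = (2*a)*(-5) = -10*a)
A(V) = 7*V
p(K, D) = D*(-10 + K) (p(K, D) = (K - 10*1)*D = (K - 10)*D = (-10 + K)*D = D*(-10 + K))
b(H) = -40
1/(b(p(4, 0)) + A(8)) = 1/(-40 + 7*8) = 1/(-40 + 56) = 1/16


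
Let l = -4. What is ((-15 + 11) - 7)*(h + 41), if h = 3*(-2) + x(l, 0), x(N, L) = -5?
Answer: -330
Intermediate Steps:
h = -11 (h = 3*(-2) - 5 = -6 - 5 = -11)
((-15 + 11) - 7)*(h + 41) = ((-15 + 11) - 7)*(-11 + 41) = (-4 - 7)*30 = -11*30 = -330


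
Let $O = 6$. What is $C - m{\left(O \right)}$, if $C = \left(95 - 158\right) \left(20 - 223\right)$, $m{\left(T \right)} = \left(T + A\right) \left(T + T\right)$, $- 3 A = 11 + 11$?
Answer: $12805$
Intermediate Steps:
$A = - \frac{22}{3}$ ($A = - \frac{11 + 11}{3} = \left(- \frac{1}{3}\right) 22 = - \frac{22}{3} \approx -7.3333$)
$m{\left(T \right)} = 2 T \left(- \frac{22}{3} + T\right)$ ($m{\left(T \right)} = \left(T - \frac{22}{3}\right) \left(T + T\right) = \left(- \frac{22}{3} + T\right) 2 T = 2 T \left(- \frac{22}{3} + T\right)$)
$C = 12789$ ($C = \left(-63\right) \left(-203\right) = 12789$)
$C - m{\left(O \right)} = 12789 - \frac{2}{3} \cdot 6 \left(-22 + 3 \cdot 6\right) = 12789 - \frac{2}{3} \cdot 6 \left(-22 + 18\right) = 12789 - \frac{2}{3} \cdot 6 \left(-4\right) = 12789 - -16 = 12789 + 16 = 12805$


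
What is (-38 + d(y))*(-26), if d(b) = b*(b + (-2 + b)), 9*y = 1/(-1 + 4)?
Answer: 721604/729 ≈ 989.85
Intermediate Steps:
y = 1/27 (y = 1/(9*(-1 + 4)) = (⅑)/3 = (⅑)*(⅓) = 1/27 ≈ 0.037037)
d(b) = b*(-2 + 2*b)
(-38 + d(y))*(-26) = (-38 + 2*(1/27)*(-1 + 1/27))*(-26) = (-38 + 2*(1/27)*(-26/27))*(-26) = (-38 - 52/729)*(-26) = -27754/729*(-26) = 721604/729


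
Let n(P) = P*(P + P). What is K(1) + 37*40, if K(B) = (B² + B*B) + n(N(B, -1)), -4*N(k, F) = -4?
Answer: 1484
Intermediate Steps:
N(k, F) = 1 (N(k, F) = -¼*(-4) = 1)
n(P) = 2*P² (n(P) = P*(2*P) = 2*P²)
K(B) = 2 + 2*B² (K(B) = (B² + B*B) + 2*1² = (B² + B²) + 2*1 = 2*B² + 2 = 2 + 2*B²)
K(1) + 37*40 = (2 + 2*1²) + 37*40 = (2 + 2*1) + 1480 = (2 + 2) + 1480 = 4 + 1480 = 1484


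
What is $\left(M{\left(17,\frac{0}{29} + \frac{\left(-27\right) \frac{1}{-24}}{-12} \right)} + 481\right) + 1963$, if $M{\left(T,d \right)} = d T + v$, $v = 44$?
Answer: $\frac{79565}{32} \approx 2486.4$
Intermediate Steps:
$M{\left(T,d \right)} = 44 + T d$ ($M{\left(T,d \right)} = d T + 44 = T d + 44 = 44 + T d$)
$\left(M{\left(17,\frac{0}{29} + \frac{\left(-27\right) \frac{1}{-24}}{-12} \right)} + 481\right) + 1963 = \left(\left(44 + 17 \left(\frac{0}{29} + \frac{\left(-27\right) \frac{1}{-24}}{-12}\right)\right) + 481\right) + 1963 = \left(\left(44 + 17 \left(0 \cdot \frac{1}{29} + \left(-27\right) \left(- \frac{1}{24}\right) \left(- \frac{1}{12}\right)\right)\right) + 481\right) + 1963 = \left(\left(44 + 17 \left(0 + \frac{9}{8} \left(- \frac{1}{12}\right)\right)\right) + 481\right) + 1963 = \left(\left(44 + 17 \left(0 - \frac{3}{32}\right)\right) + 481\right) + 1963 = \left(\left(44 + 17 \left(- \frac{3}{32}\right)\right) + 481\right) + 1963 = \left(\left(44 - \frac{51}{32}\right) + 481\right) + 1963 = \left(\frac{1357}{32} + 481\right) + 1963 = \frac{16749}{32} + 1963 = \frac{79565}{32}$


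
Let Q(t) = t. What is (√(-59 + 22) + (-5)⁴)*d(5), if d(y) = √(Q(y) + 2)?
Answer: √7*(625 + I*√37) ≈ 1653.6 + 16.093*I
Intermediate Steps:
d(y) = √(2 + y) (d(y) = √(y + 2) = √(2 + y))
(√(-59 + 22) + (-5)⁴)*d(5) = (√(-59 + 22) + (-5)⁴)*√(2 + 5) = (√(-37) + 625)*√7 = (I*√37 + 625)*√7 = (625 + I*√37)*√7 = √7*(625 + I*√37)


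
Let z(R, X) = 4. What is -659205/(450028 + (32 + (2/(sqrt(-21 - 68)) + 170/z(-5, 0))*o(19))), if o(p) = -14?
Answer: -8789924067975/5993223991603 + 6152580*I*sqrt(89)/5993223991603 ≈ -1.4666 + 9.6848e-6*I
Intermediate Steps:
-659205/(450028 + (32 + (2/(sqrt(-21 - 68)) + 170/z(-5, 0))*o(19))) = -659205/(450028 + (32 + (2/(sqrt(-21 - 68)) + 170/4)*(-14))) = -659205/(450028 + (32 + (2/(sqrt(-89)) + 170*(1/4))*(-14))) = -659205/(450028 + (32 + (2/((I*sqrt(89))) + 85/2)*(-14))) = -659205/(450028 + (32 + (2*(-I*sqrt(89)/89) + 85/2)*(-14))) = -659205/(450028 + (32 + (-2*I*sqrt(89)/89 + 85/2)*(-14))) = -659205/(450028 + (32 + (85/2 - 2*I*sqrt(89)/89)*(-14))) = -659205/(450028 + (32 + (-595 + 28*I*sqrt(89)/89))) = -659205/(450028 + (-563 + 28*I*sqrt(89)/89)) = -659205/(449465 + 28*I*sqrt(89)/89)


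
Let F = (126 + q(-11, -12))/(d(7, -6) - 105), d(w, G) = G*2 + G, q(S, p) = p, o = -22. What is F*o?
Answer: 836/41 ≈ 20.390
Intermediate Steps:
d(w, G) = 3*G (d(w, G) = 2*G + G = 3*G)
F = -38/41 (F = (126 - 12)/(3*(-6) - 105) = 114/(-18 - 105) = 114/(-123) = 114*(-1/123) = -38/41 ≈ -0.92683)
F*o = -38/41*(-22) = 836/41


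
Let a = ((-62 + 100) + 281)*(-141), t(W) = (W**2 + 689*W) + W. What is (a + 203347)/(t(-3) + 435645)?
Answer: 9898/27099 ≈ 0.36525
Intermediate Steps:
t(W) = W**2 + 690*W
a = -44979 (a = (38 + 281)*(-141) = 319*(-141) = -44979)
(a + 203347)/(t(-3) + 435645) = (-44979 + 203347)/(-3*(690 - 3) + 435645) = 158368/(-3*687 + 435645) = 158368/(-2061 + 435645) = 158368/433584 = 158368*(1/433584) = 9898/27099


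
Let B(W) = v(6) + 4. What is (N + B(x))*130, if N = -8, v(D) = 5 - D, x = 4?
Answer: -650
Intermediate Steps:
B(W) = 3 (B(W) = (5 - 1*6) + 4 = (5 - 6) + 4 = -1 + 4 = 3)
(N + B(x))*130 = (-8 + 3)*130 = -5*130 = -650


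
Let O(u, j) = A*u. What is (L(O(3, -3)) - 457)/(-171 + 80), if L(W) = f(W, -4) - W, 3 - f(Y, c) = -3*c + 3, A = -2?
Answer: 463/91 ≈ 5.0879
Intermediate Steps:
f(Y, c) = 3*c (f(Y, c) = 3 - (-3*c + 3) = 3 - (3 - 3*c) = 3 + (-3 + 3*c) = 3*c)
O(u, j) = -2*u
L(W) = -12 - W (L(W) = 3*(-4) - W = -12 - W)
(L(O(3, -3)) - 457)/(-171 + 80) = ((-12 - (-2)*3) - 457)/(-171 + 80) = ((-12 - 1*(-6)) - 457)/(-91) = ((-12 + 6) - 457)*(-1/91) = (-6 - 457)*(-1/91) = -463*(-1/91) = 463/91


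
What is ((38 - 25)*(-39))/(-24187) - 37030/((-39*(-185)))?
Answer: -178397321/34901841 ≈ -5.1114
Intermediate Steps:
((38 - 25)*(-39))/(-24187) - 37030/((-39*(-185))) = (13*(-39))*(-1/24187) - 37030/7215 = -507*(-1/24187) - 37030*1/7215 = 507/24187 - 7406/1443 = -178397321/34901841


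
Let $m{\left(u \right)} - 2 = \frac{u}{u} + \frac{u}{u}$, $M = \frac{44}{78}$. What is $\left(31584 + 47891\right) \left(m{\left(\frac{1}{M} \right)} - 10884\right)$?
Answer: $-864688000$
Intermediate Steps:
$M = \frac{22}{39}$ ($M = 44 \cdot \frac{1}{78} = \frac{22}{39} \approx 0.5641$)
$m{\left(u \right)} = 4$ ($m{\left(u \right)} = 2 + \left(\frac{u}{u} + \frac{u}{u}\right) = 2 + \left(1 + 1\right) = 2 + 2 = 4$)
$\left(31584 + 47891\right) \left(m{\left(\frac{1}{M} \right)} - 10884\right) = \left(31584 + 47891\right) \left(4 - 10884\right) = 79475 \left(-10880\right) = -864688000$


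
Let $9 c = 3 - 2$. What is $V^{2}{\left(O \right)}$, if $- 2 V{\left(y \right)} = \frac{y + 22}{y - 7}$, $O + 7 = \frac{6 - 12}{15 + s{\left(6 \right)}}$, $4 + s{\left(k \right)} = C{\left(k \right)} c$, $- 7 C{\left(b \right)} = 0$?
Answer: $\frac{25281}{102400} \approx 0.24688$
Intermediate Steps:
$C{\left(b \right)} = 0$ ($C{\left(b \right)} = \left(- \frac{1}{7}\right) 0 = 0$)
$c = \frac{1}{9}$ ($c = \frac{3 - 2}{9} = \frac{1}{9} \cdot 1 = \frac{1}{9} \approx 0.11111$)
$s{\left(k \right)} = -4$ ($s{\left(k \right)} = -4 + 0 \cdot \frac{1}{9} = -4 + 0 = -4$)
$O = - \frac{83}{11}$ ($O = -7 + \frac{6 - 12}{15 - 4} = -7 - \frac{6}{11} = - \frac{83}{11} \approx -7.5455$)
$V{\left(y \right)} = - \frac{22 + y}{2 \left(-7 + y\right)}$ ($V{\left(y \right)} = - \frac{\left(y + 22\right) \frac{1}{y - 7}}{2} = - \frac{\left(22 + y\right) \frac{1}{-7 + y}}{2} = - \frac{\frac{1}{-7 + y} \left(22 + y\right)}{2} = - \frac{22 + y}{2 \left(-7 + y\right)}$)
$V^{2}{\left(O \right)} = \left(\frac{-22 - - \frac{83}{11}}{2 \left(-7 - \frac{83}{11}\right)}\right)^{2} = \left(\frac{-22 + \frac{83}{11}}{2 \left(- \frac{160}{11}\right)}\right)^{2} = \left(\frac{1}{2} \left(- \frac{11}{160}\right) \left(- \frac{159}{11}\right)\right)^{2} = \left(\frac{159}{320}\right)^{2} = \frac{25281}{102400}$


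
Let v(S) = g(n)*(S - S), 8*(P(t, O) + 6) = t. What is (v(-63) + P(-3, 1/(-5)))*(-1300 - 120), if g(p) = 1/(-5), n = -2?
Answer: 18105/2 ≈ 9052.5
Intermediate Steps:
P(t, O) = -6 + t/8
g(p) = -1/5
v(S) = 0 (v(S) = -(S - S)/5 = -1/5*0 = 0)
(v(-63) + P(-3, 1/(-5)))*(-1300 - 120) = (0 + (-6 + (1/8)*(-3)))*(-1300 - 120) = (0 + (-6 - 3/8))*(-1420) = (0 - 51/8)*(-1420) = -51/8*(-1420) = 18105/2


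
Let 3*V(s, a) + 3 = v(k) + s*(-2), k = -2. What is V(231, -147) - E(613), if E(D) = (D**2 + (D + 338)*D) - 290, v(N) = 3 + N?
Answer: -2875790/3 ≈ -9.5860e+5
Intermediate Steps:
E(D) = -290 + D**2 + D*(338 + D) (E(D) = (D**2 + (338 + D)*D) - 290 = (D**2 + D*(338 + D)) - 290 = -290 + D**2 + D*(338 + D))
V(s, a) = -2/3 - 2*s/3 (V(s, a) = -1 + ((3 - 2) + s*(-2))/3 = -1 + (1 - 2*s)/3 = -1 + (1/3 - 2*s/3) = -2/3 - 2*s/3)
V(231, -147) - E(613) = (-2/3 - 2/3*231) - (-290 + 2*613**2 + 338*613) = (-2/3 - 154) - (-290 + 2*375769 + 207194) = -464/3 - (-290 + 751538 + 207194) = -464/3 - 1*958442 = -464/3 - 958442 = -2875790/3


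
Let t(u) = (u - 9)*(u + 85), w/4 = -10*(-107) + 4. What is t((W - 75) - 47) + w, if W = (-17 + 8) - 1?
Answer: 10923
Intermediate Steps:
W = -10 (W = -9 - 1 = -10)
w = 4296 (w = 4*(-10*(-107) + 4) = 4*(1070 + 4) = 4*1074 = 4296)
t(u) = (-9 + u)*(85 + u)
t((W - 75) - 47) + w = (-765 + ((-10 - 75) - 47)² + 76*((-10 - 75) - 47)) + 4296 = (-765 + (-85 - 47)² + 76*(-85 - 47)) + 4296 = (-765 + (-132)² + 76*(-132)) + 4296 = (-765 + 17424 - 10032) + 4296 = 6627 + 4296 = 10923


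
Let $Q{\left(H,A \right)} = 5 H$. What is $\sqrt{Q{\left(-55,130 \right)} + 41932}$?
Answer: $\sqrt{41657} \approx 204.1$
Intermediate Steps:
$\sqrt{Q{\left(-55,130 \right)} + 41932} = \sqrt{5 \left(-55\right) + 41932} = \sqrt{-275 + 41932} = \sqrt{41657}$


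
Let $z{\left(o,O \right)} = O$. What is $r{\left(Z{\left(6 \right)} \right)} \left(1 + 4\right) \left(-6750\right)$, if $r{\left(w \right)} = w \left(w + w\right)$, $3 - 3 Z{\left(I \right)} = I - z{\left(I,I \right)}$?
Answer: $-67500$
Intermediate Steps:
$Z{\left(I \right)} = 1$ ($Z{\left(I \right)} = 1 - \frac{I - I}{3} = 1 - 0 = 1 + 0 = 1$)
$r{\left(w \right)} = 2 w^{2}$ ($r{\left(w \right)} = w 2 w = 2 w^{2}$)
$r{\left(Z{\left(6 \right)} \right)} \left(1 + 4\right) \left(-6750\right) = 2 \cdot 1^{2} \left(1 + 4\right) \left(-6750\right) = 2 \cdot 1 \cdot 5 \left(-6750\right) = 2 \cdot 5 \left(-6750\right) = 10 \left(-6750\right) = -67500$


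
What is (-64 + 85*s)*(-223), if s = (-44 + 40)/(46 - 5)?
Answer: 660972/41 ≈ 16121.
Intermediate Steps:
s = -4/41 ≈ -0.097561
(-64 + 85*s)*(-223) = (-64 + 85*(-4/41))*(-223) = (-64 - 340/41)*(-223) = -2964/41*(-223) = 660972/41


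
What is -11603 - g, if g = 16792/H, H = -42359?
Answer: -491474685/42359 ≈ -11603.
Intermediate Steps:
g = -16792/42359 (g = 16792/(-42359) = 16792*(-1/42359) = -16792/42359 ≈ -0.39642)
-11603 - g = -11603 - 1*(-16792/42359) = -11603 + 16792/42359 = -491474685/42359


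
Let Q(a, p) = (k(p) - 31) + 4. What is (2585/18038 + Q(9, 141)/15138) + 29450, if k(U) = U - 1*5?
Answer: 69324446842/2353959 ≈ 29450.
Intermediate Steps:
k(U) = -5 + U (k(U) = U - 5 = -5 + U)
Q(a, p) = -32 + p (Q(a, p) = ((-5 + p) - 31) + 4 = (-36 + p) + 4 = -32 + p)
(2585/18038 + Q(9, 141)/15138) + 29450 = (2585/18038 + (-32 + 141)/15138) + 29450 = (2585*(1/18038) + 109*(1/15138)) + 29450 = (2585/18038 + 109/15138) + 29450 = 354292/2353959 + 29450 = 69324446842/2353959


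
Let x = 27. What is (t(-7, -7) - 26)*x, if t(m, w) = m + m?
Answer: -1080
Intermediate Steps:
t(m, w) = 2*m
(t(-7, -7) - 26)*x = (2*(-7) - 26)*27 = (-14 - 26)*27 = -40*27 = -1080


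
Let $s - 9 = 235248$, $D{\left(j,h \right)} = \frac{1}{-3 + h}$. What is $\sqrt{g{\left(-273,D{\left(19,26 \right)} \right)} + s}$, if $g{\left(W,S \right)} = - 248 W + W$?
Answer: $12 \sqrt{2102} \approx 550.17$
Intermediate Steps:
$s = 235257$ ($s = 9 + 235248 = 235257$)
$g{\left(W,S \right)} = - 247 W$
$\sqrt{g{\left(-273,D{\left(19,26 \right)} \right)} + s} = \sqrt{\left(-247\right) \left(-273\right) + 235257} = \sqrt{67431 + 235257} = \sqrt{302688} = 12 \sqrt{2102}$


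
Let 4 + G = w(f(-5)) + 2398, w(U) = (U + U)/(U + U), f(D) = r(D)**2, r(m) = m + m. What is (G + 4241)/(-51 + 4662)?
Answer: 2212/1537 ≈ 1.4392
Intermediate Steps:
r(m) = 2*m
f(D) = 4*D**2 (f(D) = (2*D)**2 = 4*D**2)
w(U) = 1 (w(U) = (2*U)/((2*U)) = (2*U)*(1/(2*U)) = 1)
G = 2395 (G = -4 + (1 + 2398) = -4 + 2399 = 2395)
(G + 4241)/(-51 + 4662) = (2395 + 4241)/(-51 + 4662) = 6636/4611 = 6636*(1/4611) = 2212/1537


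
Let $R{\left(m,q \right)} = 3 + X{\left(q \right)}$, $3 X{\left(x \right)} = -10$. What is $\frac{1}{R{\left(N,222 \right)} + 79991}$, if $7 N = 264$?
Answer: $\frac{3}{239972} \approx 1.2501 \cdot 10^{-5}$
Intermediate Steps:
$X{\left(x \right)} = - \frac{10}{3}$ ($X{\left(x \right)} = \frac{1}{3} \left(-10\right) = - \frac{10}{3}$)
$N = \frac{264}{7}$ ($N = \frac{1}{7} \cdot 264 = \frac{264}{7} \approx 37.714$)
$R{\left(m,q \right)} = - \frac{1}{3}$ ($R{\left(m,q \right)} = 3 - \frac{10}{3} = - \frac{1}{3}$)
$\frac{1}{R{\left(N,222 \right)} + 79991} = \frac{1}{- \frac{1}{3} + 79991} = \frac{1}{\frac{239972}{3}} = \frac{3}{239972}$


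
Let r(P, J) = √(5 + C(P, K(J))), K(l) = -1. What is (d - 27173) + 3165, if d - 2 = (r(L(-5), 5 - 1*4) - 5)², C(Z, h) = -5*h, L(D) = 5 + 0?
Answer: -24006 + (5 - √10)² ≈ -24003.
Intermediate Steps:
L(D) = 5
r(P, J) = √10 (r(P, J) = √(5 - 5*(-1)) = √(5 + 5) = √10)
d = 2 + (-5 + √10)² (d = 2 + (√10 - 5)² = 2 + (-5 + √10)² ≈ 5.3772)
(d - 27173) + 3165 = ((37 - 10*√10) - 27173) + 3165 = (-27136 - 10*√10) + 3165 = -23971 - 10*√10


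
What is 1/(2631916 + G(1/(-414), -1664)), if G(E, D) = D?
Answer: 1/2630252 ≈ 3.8019e-7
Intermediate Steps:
1/(2631916 + G(1/(-414), -1664)) = 1/(2631916 - 1664) = 1/2630252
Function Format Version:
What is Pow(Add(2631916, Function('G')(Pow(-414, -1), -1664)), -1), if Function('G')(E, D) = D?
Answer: Rational(1, 2630252) ≈ 3.8019e-7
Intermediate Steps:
Pow(Add(2631916, Function('G')(Pow(-414, -1), -1664)), -1) = Pow(Add(2631916, -1664), -1) = Pow(2630252, -1) = Rational(1, 2630252)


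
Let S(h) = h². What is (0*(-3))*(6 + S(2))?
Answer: 0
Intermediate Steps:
(0*(-3))*(6 + S(2)) = (0*(-3))*(6 + 2²) = 0*(6 + 4) = 0*10 = 0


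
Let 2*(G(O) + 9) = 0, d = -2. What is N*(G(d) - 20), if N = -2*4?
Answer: 232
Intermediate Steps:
G(O) = -9 (G(O) = -9 + (1/2)*0 = -9 + 0 = -9)
N = -8
N*(G(d) - 20) = -8*(-9 - 20) = -8*(-29) = 232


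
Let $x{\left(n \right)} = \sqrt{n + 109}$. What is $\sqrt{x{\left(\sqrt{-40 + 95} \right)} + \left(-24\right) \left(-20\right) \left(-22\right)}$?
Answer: $\sqrt{-10560 + \sqrt{109 + \sqrt{55}}} \approx 102.71 i$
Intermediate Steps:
$x{\left(n \right)} = \sqrt{109 + n}$
$\sqrt{x{\left(\sqrt{-40 + 95} \right)} + \left(-24\right) \left(-20\right) \left(-22\right)} = \sqrt{\sqrt{109 + \sqrt{-40 + 95}} + \left(-24\right) \left(-20\right) \left(-22\right)} = \sqrt{\sqrt{109 + \sqrt{55}} + 480 \left(-22\right)} = \sqrt{\sqrt{109 + \sqrt{55}} - 10560} = \sqrt{-10560 + \sqrt{109 + \sqrt{55}}}$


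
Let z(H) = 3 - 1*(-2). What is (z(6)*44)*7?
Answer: 1540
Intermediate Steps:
z(H) = 5 (z(H) = 3 + 2 = 5)
(z(6)*44)*7 = (5*44)*7 = 220*7 = 1540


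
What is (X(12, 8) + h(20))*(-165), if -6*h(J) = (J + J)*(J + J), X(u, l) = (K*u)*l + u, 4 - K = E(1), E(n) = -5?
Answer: -100540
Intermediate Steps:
K = 9 (K = 4 - 1*(-5) = 4 + 5 = 9)
X(u, l) = u + 9*l*u (X(u, l) = (9*u)*l + u = 9*l*u + u = u + 9*l*u)
h(J) = -2*J**2/3 (h(J) = -(J + J)*(J + J)/6 = -2*J*2*J/6 = -2*J**2/3)
(X(12, 8) + h(20))*(-165) = (12*(1 + 9*8) - 2/3*20**2)*(-165) = (12*(1 + 72) - 2/3*400)*(-165) = (12*73 - 800/3)*(-165) = (876 - 800/3)*(-165) = (1828/3)*(-165) = -100540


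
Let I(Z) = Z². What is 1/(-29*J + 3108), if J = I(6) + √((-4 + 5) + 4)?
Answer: 2064/4255891 + 29*√5/4255891 ≈ 0.00050021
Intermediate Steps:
J = 36 + √5 (J = 6² + √((-4 + 5) + 4) = 36 + √(1 + 4) = 36 + √5 ≈ 38.236)
1/(-29*J + 3108) = 1/(-29*(36 + √5) + 3108) = 1/((-1044 - 29*√5) + 3108) = 1/(2064 - 29*√5)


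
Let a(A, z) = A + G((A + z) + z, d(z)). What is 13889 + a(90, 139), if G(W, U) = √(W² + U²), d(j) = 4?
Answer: 13979 + 4*√8465 ≈ 14347.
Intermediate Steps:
G(W, U) = √(U² + W²)
a(A, z) = A + √(16 + (A + 2*z)²) (a(A, z) = A + √(4² + ((A + z) + z)²) = A + √(16 + (A + 2*z)²))
13889 + a(90, 139) = 13889 + (90 + √(16 + (90 + 2*139)²)) = 13889 + (90 + √(16 + (90 + 278)²)) = 13889 + (90 + √(16 + 368²)) = 13889 + (90 + √(16 + 135424)) = 13889 + (90 + √135440) = 13889 + (90 + 4*√8465) = 13979 + 4*√8465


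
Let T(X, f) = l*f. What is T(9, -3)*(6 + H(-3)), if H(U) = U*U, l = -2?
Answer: 90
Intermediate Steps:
T(X, f) = -2*f
H(U) = U²
T(9, -3)*(6 + H(-3)) = (-2*(-3))*(6 + (-3)²) = 6*(6 + 9) = 6*15 = 90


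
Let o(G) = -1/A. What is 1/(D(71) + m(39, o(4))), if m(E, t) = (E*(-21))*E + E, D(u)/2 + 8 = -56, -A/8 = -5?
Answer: -1/32030 ≈ -3.1221e-5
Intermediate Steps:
A = 40 (A = -8*(-5) = 40)
D(u) = -128 (D(u) = -16 + 2*(-56) = -16 - 112 = -128)
o(G) = -1/40
m(E, t) = E - 21*E**2 (m(E, t) = (-21*E)*E + E = -21*E**2 + E = E - 21*E**2)
1/(D(71) + m(39, o(4))) = 1/(-128 + 39*(1 - 21*39)) = 1/(-128 + 39*(1 - 819)) = 1/(-128 + 39*(-818)) = 1/(-128 - 31902) = 1/(-32030) = -1/32030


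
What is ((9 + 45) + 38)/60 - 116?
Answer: -1717/15 ≈ -114.47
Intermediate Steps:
((9 + 45) + 38)/60 - 116 = (54 + 38)*(1/60) - 116 = 92*(1/60) - 116 = 23/15 - 116 = -1717/15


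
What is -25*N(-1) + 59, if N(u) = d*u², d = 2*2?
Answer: -41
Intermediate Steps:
d = 4
N(u) = 4*u²
-25*N(-1) + 59 = -100*(-1)² + 59 = -100 + 59 = -41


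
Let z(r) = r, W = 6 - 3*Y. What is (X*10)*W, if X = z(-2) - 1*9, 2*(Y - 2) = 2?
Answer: 330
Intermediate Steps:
Y = 3 (Y = 2 + (½)*2 = 2 + 1 = 3)
W = -3 (W = 6 - 3*3 = 6 - 9 = -3)
X = -11 (X = -2 - 1*9 = -2 - 9 = -11)
(X*10)*W = -11*10*(-3) = -110*(-3) = 330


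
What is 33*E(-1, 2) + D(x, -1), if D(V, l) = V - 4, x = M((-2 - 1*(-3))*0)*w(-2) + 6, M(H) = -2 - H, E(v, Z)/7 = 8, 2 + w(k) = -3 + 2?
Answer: 1856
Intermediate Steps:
w(k) = -3 (w(k) = -2 + (-3 + 2) = -2 - 1 = -3)
E(v, Z) = 56 (E(v, Z) = 7*8 = 56)
x = 12 (x = (-2 - (-2 - 1*(-3))*0)*(-3) + 6 = (-2 - (-2 + 3)*0)*(-3) + 6 = (-2 - 0)*(-3) + 6 = (-2 - 1*0)*(-3) + 6 = (-2 + 0)*(-3) + 6 = -2*(-3) + 6 = 6 + 6 = 12)
D(V, l) = -4 + V
33*E(-1, 2) + D(x, -1) = 33*56 + (-4 + 12) = 1848 + 8 = 1856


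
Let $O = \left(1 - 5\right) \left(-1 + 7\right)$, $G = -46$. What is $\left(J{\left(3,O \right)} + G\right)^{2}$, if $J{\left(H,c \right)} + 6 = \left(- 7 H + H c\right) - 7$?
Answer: $23104$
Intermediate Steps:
$O = -24$ ($O = \left(-4\right) 6 = -24$)
$J{\left(H,c \right)} = -13 - 7 H + H c$ ($J{\left(H,c \right)} = -6 - \left(7 + 7 H - H c\right) = -13 - 7 H + H c$)
$\left(J{\left(3,O \right)} + G\right)^{2} = \left(\left(-13 - 21 + 3 \left(-24\right)\right) - 46\right)^{2} = \left(\left(-13 - 21 - 72\right) - 46\right)^{2} = \left(-106 - 46\right)^{2} = \left(-152\right)^{2} = 23104$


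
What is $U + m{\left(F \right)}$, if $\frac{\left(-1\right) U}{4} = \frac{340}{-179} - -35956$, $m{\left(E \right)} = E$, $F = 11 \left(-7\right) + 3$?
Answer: $- \frac{25756382}{179} \approx -1.4389 \cdot 10^{5}$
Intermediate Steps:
$F = -74$ ($F = -77 + 3 = -74$)
$U = - \frac{25743136}{179}$ ($U = - 4 \left(\frac{340}{-179} - -35956\right) = - 4 \left(340 \left(- \frac{1}{179}\right) + 35956\right) = - 4 \left(- \frac{340}{179} + 35956\right) = \left(-4\right) \frac{6435784}{179} = - \frac{25743136}{179} \approx -1.4382 \cdot 10^{5}$)
$U + m{\left(F \right)} = - \frac{25743136}{179} - 74 = - \frac{25756382}{179}$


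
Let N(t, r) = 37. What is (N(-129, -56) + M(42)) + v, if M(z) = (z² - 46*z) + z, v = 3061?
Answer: 2972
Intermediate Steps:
M(z) = z² - 45*z
(N(-129, -56) + M(42)) + v = (37 + 42*(-45 + 42)) + 3061 = (37 + 42*(-3)) + 3061 = (37 - 126) + 3061 = -89 + 3061 = 2972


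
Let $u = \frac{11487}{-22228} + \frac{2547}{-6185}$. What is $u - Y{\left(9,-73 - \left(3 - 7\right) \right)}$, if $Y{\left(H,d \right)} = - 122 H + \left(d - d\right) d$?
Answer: $\frac{150825575829}{137480180} \approx 1097.1$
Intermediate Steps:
$u = - \frac{127661811}{137480180}$ ($u = 11487 \left(- \frac{1}{22228}\right) + 2547 \left(- \frac{1}{6185}\right) = - \frac{11487}{22228} - \frac{2547}{6185} = - \frac{127661811}{137480180} \approx -0.92858$)
$Y{\left(H,d \right)} = - 122 H$ ($Y{\left(H,d \right)} = - 122 H + 0 d = - 122 H + 0 = - 122 H$)
$u - Y{\left(9,-73 - \left(3 - 7\right) \right)} = - \frac{127661811}{137480180} - \left(-122\right) 9 = - \frac{127661811}{137480180} - -1098 = - \frac{127661811}{137480180} + 1098 = \frac{150825575829}{137480180}$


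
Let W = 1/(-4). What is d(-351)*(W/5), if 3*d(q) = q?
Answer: 117/20 ≈ 5.8500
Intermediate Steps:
W = -¼ ≈ -0.25000
d(q) = q/3
d(-351)*(W/5) = ((⅓)*(-351))*(-¼/5) = -(-117)/(4*5) = -117*(-1/20) = 117/20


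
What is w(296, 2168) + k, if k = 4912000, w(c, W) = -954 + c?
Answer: 4911342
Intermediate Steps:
w(296, 2168) + k = (-954 + 296) + 4912000 = -658 + 4912000 = 4911342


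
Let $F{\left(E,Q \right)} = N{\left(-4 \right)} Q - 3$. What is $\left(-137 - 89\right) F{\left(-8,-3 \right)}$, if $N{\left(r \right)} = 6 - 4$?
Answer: $2034$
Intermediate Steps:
$N{\left(r \right)} = 2$
$F{\left(E,Q \right)} = -3 + 2 Q$ ($F{\left(E,Q \right)} = 2 Q - 3 = -3 + 2 Q$)
$\left(-137 - 89\right) F{\left(-8,-3 \right)} = \left(-137 - 89\right) \left(-3 + 2 \left(-3\right)\right) = - 226 \left(-3 - 6\right) = \left(-226\right) \left(-9\right) = 2034$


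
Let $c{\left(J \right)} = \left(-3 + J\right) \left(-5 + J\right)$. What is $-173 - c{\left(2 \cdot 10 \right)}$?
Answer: $-428$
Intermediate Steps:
$c{\left(J \right)} = \left(-5 + J\right) \left(-3 + J\right)$
$-173 - c{\left(2 \cdot 10 \right)} = -173 - \left(15 + \left(2 \cdot 10\right)^{2} - 8 \cdot 2 \cdot 10\right) = -173 - \left(15 + 20^{2} - 160\right) = -173 - \left(15 + 400 - 160\right) = -173 - 255 = -428$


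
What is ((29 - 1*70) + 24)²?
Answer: 289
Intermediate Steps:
((29 - 1*70) + 24)² = ((29 - 70) + 24)² = (-41 + 24)² = (-17)² = 289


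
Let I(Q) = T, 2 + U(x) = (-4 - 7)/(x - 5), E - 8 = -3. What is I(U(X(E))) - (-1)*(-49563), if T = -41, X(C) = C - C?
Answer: -49604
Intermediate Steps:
E = 5 (E = 8 - 3 = 5)
X(C) = 0
U(x) = -2 - 11/(-5 + x) (U(x) = -2 + (-4 - 7)/(x - 5) = -2 - 11/(-5 + x))
I(Q) = -41
I(U(X(E))) - (-1)*(-49563) = -41 - (-1)*(-49563) = -41 - 1*49563 = -41 - 49563 = -49604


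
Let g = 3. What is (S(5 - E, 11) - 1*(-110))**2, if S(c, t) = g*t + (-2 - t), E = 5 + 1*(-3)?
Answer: 16900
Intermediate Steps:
E = 2 (E = 5 - 3 = 2)
S(c, t) = -2 + 2*t (S(c, t) = 3*t + (-2 - t) = -2 + 2*t)
(S(5 - E, 11) - 1*(-110))**2 = ((-2 + 2*11) - 1*(-110))**2 = ((-2 + 22) + 110)**2 = (20 + 110)**2 = 130**2 = 16900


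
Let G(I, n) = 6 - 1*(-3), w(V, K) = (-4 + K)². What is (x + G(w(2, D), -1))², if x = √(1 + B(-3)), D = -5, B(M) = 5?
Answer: (9 + √6)² ≈ 131.09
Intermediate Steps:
G(I, n) = 9 (G(I, n) = 6 + 3 = 9)
x = √6 (x = √(1 + 5) = √6 ≈ 2.4495)
(x + G(w(2, D), -1))² = (√6 + 9)² = (9 + √6)²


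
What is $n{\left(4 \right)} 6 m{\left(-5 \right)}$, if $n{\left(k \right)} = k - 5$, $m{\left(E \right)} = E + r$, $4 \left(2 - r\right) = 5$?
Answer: $\frac{51}{2} \approx 25.5$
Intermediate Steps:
$r = \frac{3}{4}$ ($r = 2 - \frac{5}{4} = \frac{3}{4} \approx 0.75$)
$m{\left(E \right)} = \frac{3}{4} + E$ ($m{\left(E \right)} = E + \frac{3}{4} = \frac{3}{4} + E$)
$n{\left(k \right)} = -5 + k$ ($n{\left(k \right)} = k - 5 = -5 + k$)
$n{\left(4 \right)} 6 m{\left(-5 \right)} = \left(-5 + 4\right) 6 \left(\frac{3}{4} - 5\right) = \left(-1\right) 6 \left(- \frac{17}{4}\right) = \left(-6\right) \left(- \frac{17}{4}\right) = \frac{51}{2}$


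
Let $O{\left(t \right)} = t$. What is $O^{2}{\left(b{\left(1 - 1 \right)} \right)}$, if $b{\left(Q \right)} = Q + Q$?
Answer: $0$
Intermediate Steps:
$b{\left(Q \right)} = 2 Q$
$O^{2}{\left(b{\left(1 - 1 \right)} \right)} = \left(2 \left(1 - 1\right)\right)^{2} = \left(2 \cdot 0\right)^{2} = 0^{2} = 0$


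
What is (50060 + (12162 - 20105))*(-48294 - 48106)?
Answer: -4060078800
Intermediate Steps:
(50060 + (12162 - 20105))*(-48294 - 48106) = (50060 - 7943)*(-96400) = 42117*(-96400) = -4060078800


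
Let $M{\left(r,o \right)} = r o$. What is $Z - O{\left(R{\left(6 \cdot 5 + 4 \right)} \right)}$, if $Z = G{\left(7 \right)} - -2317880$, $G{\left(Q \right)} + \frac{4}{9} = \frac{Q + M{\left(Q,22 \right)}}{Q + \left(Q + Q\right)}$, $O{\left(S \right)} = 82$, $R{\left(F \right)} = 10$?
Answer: $\frac{20860247}{9} \approx 2.3178 \cdot 10^{6}$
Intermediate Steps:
$M{\left(r,o \right)} = o r$
$G{\left(Q \right)} = \frac{65}{9}$ ($G{\left(Q \right)} = - \frac{4}{9} + \frac{Q + 22 Q}{Q + \left(Q + Q\right)} = - \frac{4}{9} + \frac{23 Q}{Q + 2 Q} = - \frac{4}{9} + \frac{23 Q}{3 Q} = - \frac{4}{9} + 23 Q \frac{1}{3 Q} = - \frac{4}{9} + \frac{23}{3} = \frac{65}{9}$)
$Z = \frac{20860985}{9}$ ($Z = \frac{65}{9} - -2317880 = \frac{65}{9} + 2317880 = \frac{20860985}{9} \approx 2.3179 \cdot 10^{6}$)
$Z - O{\left(R{\left(6 \cdot 5 + 4 \right)} \right)} = \frac{20860985}{9} - 82 = \frac{20860247}{9}$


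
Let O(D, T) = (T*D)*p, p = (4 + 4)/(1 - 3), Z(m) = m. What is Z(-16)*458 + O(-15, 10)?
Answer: -6728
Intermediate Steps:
p = -4 (p = 8/(-2) = 8*(-½) = -4)
O(D, T) = -4*D*T (O(D, T) = (T*D)*(-4) = (D*T)*(-4) = -4*D*T)
Z(-16)*458 + O(-15, 10) = -16*458 - 4*(-15)*10 = -7328 + 600 = -6728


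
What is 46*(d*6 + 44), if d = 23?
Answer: 8372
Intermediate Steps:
46*(d*6 + 44) = 46*(23*6 + 44) = 46*(138 + 44) = 46*182 = 8372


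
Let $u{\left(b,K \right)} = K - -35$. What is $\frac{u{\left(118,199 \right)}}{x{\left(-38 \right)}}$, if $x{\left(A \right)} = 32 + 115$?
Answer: $\frac{78}{49} \approx 1.5918$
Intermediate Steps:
$x{\left(A \right)} = 147$
$u{\left(b,K \right)} = 35 + K$ ($u{\left(b,K \right)} = K + 35 = 35 + K$)
$\frac{u{\left(118,199 \right)}}{x{\left(-38 \right)}} = \frac{35 + 199}{147} = 234 \cdot \frac{1}{147} = \frac{78}{49}$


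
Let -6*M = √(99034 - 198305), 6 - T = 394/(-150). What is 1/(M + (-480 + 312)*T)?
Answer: -32608800/47321326039 + 3750*I*√99271/47321326039 ≈ -0.00068909 + 2.4968e-5*I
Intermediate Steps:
T = 647/75 (T = 6 - 394/(-150) = 6 - 394*(-1)/150 = 6 - 1*(-197/75) = 6 + 197/75 = 647/75 ≈ 8.6267)
M = -I*√99271/6 (M = -√(99034 - 198305)/6 = -I*√99271/6 ≈ -52.512*I)
1/(M + (-480 + 312)*T) = 1/(-I*√99271/6 + (-480 + 312)*(647/75)) = 1/(-I*√99271/6 - 168*647/75) = 1/(-I*√99271/6 - 36232/25) = 1/(-36232/25 - I*√99271/6)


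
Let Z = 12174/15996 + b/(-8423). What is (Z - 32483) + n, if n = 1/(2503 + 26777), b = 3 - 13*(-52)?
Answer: -10678618134100381/328751711520 ≈ -32482.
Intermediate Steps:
b = 679 (b = 3 + 676 = 679)
n = 1/29280 ≈ 3.4153e-5
Z = 15280053/22455718 (Z = 12174/15996 + 679/(-8423) = 12174*(1/15996) + 679*(-1/8423) = 2029/2666 - 679/8423 = 15280053/22455718 ≈ 0.68045)
(Z - 32483) + n = (15280053/22455718 - 32483) + 1/29280 = -729413807741/22455718 + 1/29280 = -10678618134100381/328751711520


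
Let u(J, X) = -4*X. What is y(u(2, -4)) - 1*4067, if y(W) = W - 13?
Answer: -4064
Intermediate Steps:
y(W) = -13 + W
y(u(2, -4)) - 1*4067 = (-13 - 4*(-4)) - 1*4067 = (-13 + 16) - 4067 = 3 - 4067 = -4064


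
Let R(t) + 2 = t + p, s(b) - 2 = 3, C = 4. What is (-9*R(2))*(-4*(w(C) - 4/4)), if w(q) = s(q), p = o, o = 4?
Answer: 576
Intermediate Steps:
p = 4
s(b) = 5 (s(b) = 2 + 3 = 5)
w(q) = 5
R(t) = 2 + t (R(t) = -2 + (t + 4) = -2 + (4 + t) = 2 + t)
(-9*R(2))*(-4*(w(C) - 4/4)) = (-9*(2 + 2))*(-4*(5 - 4/4)) = (-9*4)*(-4*(5 - 4*1/4)) = -(-144)*(5 - 1) = -(-144)*4 = -36*(-16) = 576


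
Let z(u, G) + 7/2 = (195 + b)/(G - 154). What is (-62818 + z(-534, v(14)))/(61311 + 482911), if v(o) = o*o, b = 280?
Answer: -659507/5714331 ≈ -0.11541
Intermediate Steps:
v(o) = o**2
z(u, G) = -7/2 + 475/(-154 + G) (z(u, G) = -7/2 + (195 + 280)/(G - 154) = -7/2 + 475/(-154 + G))
(-62818 + z(-534, v(14)))/(61311 + 482911) = (-62818 + (2028 - 7*14**2)/(2*(-154 + 14**2)))/(61311 + 482911) = (-62818 + (2028 - 7*196)/(2*(-154 + 196)))/544222 = (-62818 + (1/2)*(2028 - 1372)/42)*(1/544222) = (-62818 + (1/2)*(1/42)*656)*(1/544222) = (-62818 + 164/21)*(1/544222) = -1319014/21*1/544222 = -659507/5714331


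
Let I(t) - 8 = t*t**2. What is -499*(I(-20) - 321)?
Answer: 4148187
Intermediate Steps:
I(t) = 8 + t**3 (I(t) = 8 + t*t**2 = 8 + t**3)
-499*(I(-20) - 321) = -499*((8 + (-20)**3) - 321) = -499*((8 - 8000) - 321) = -499*(-7992 - 321) = -499*(-8313) = 4148187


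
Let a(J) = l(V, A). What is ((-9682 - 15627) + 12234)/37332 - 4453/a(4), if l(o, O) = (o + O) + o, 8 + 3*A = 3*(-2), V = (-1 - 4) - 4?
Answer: 107662/549 ≈ 196.11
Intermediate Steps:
V = -9 (V = -5 - 4 = -9)
A = -14/3 (A = -8/3 + (3*(-2))/3 = -8/3 + (⅓)*(-6) = -8/3 - 2 = -14/3 ≈ -4.6667)
l(o, O) = O + 2*o (l(o, O) = (O + o) + o = O + 2*o)
a(J) = -68/3 (a(J) = -14/3 + 2*(-9) = -14/3 - 18 = -68/3)
((-9682 - 15627) + 12234)/37332 - 4453/a(4) = ((-9682 - 15627) + 12234)/37332 - 4453/(-68/3) = (-25309 + 12234)*(1/37332) - 4453*(-3/68) = -13075*1/37332 + 13359/68 = -13075/37332 + 13359/68 = 107662/549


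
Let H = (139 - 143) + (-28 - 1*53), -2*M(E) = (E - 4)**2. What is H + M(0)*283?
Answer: -2349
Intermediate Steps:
M(E) = -(-4 + E)**2/2 (M(E) = -(E - 4)**2/2 = -(-4 + E)**2/2)
H = -85 (H = -4 + (-28 - 53) = -4 - 81 = -85)
H + M(0)*283 = -85 - (-4 + 0)**2/2*283 = -85 - 1/2*(-4)**2*283 = -85 - 1/2*16*283 = -85 - 8*283 = -85 - 2264 = -2349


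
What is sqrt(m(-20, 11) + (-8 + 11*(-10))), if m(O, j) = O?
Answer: I*sqrt(138) ≈ 11.747*I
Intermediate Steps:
sqrt(m(-20, 11) + (-8 + 11*(-10))) = sqrt(-20 + (-8 + 11*(-10))) = sqrt(-20 + (-8 - 110)) = sqrt(-20 - 118) = sqrt(-138) = I*sqrt(138)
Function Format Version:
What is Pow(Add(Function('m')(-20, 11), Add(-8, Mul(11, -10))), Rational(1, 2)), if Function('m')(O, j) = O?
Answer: Mul(I, Pow(138, Rational(1, 2))) ≈ Mul(11.747, I)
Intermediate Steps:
Pow(Add(Function('m')(-20, 11), Add(-8, Mul(11, -10))), Rational(1, 2)) = Pow(Add(-20, Add(-8, Mul(11, -10))), Rational(1, 2)) = Pow(Add(-20, Add(-8, -110)), Rational(1, 2)) = Pow(Add(-20, -118), Rational(1, 2)) = Pow(-138, Rational(1, 2)) = Mul(I, Pow(138, Rational(1, 2)))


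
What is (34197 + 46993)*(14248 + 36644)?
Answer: 4131921480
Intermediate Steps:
(34197 + 46993)*(14248 + 36644) = 81190*50892 = 4131921480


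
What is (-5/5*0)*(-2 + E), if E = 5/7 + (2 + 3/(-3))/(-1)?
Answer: 0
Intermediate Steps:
E = -2/7 (E = 5*(⅐) + (2 + 3*(-⅓))*(-1) = 5/7 + (2 - 1)*(-1) = 5/7 + 1*(-1) = 5/7 - 1 = -2/7 ≈ -0.28571)
(-5/5*0)*(-2 + E) = (-5/5*0)*(-2 - 2/7) = (-5*⅕*0)*(-16/7) = -1*0*(-16/7) = 0*(-16/7) = 0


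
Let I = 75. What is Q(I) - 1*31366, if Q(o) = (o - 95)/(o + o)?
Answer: -470492/15 ≈ -31366.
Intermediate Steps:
Q(o) = (-95 + o)/(2*o) (Q(o) = (-95 + o)/((2*o)) = (-95 + o)*(1/(2*o)) = (-95 + o)/(2*o))
Q(I) - 1*31366 = (½)*(-95 + 75)/75 - 1*31366 = (½)*(1/75)*(-20) - 31366 = -2/15 - 31366 = -470492/15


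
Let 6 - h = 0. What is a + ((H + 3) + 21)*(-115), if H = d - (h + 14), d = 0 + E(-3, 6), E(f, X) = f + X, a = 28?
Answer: -777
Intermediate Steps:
h = 6 (h = 6 - 1*0 = 6 + 0 = 6)
E(f, X) = X + f
d = 3 (d = 0 + (6 - 3) = 0 + 3 = 3)
H = -17 (H = 3 - (6 + 14) = 3 - 1*20 = 3 - 20 = -17)
a + ((H + 3) + 21)*(-115) = 28 + ((-17 + 3) + 21)*(-115) = 28 + (-14 + 21)*(-115) = 28 + 7*(-115) = 28 - 805 = -777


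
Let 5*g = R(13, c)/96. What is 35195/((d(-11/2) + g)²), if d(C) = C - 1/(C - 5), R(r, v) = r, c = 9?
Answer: 44148608000/36276529 ≈ 1217.0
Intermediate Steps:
g = 13/480 (g = (13/96)/5 = (13*(1/96))/5 = (⅕)*(13/96) = 13/480 ≈ 0.027083)
d(C) = C - 1/(-5 + C)
35195/((d(-11/2) + g)²) = 35195/(((-1 + (-11/2)² - (-5)*11/2)/(-5 - 11/2) + 13/480)²) = 35195/(((-1 + (-11/2)² - (-5)*11*(½))/(-5 - 11/2) + 13/480)²) = 35195/(((-1 + (-1*11/2)² - (-5)*11/2)/(-5 - 1*11/2) + 13/480)²) = 35195/(((-1 + (-11/2)² - 5*(-11/2))/(-5 - 11/2) + 13/480)²) = 35195/(((-1 + 121/4 + 55/2)/(-21/2) + 13/480)²) = 35195/((-2/21*227/4 + 13/480)²) = 35195/((-227/42 + 13/480)²) = 35195/((-6023/1120)²) = 35195/(36276529/1254400) = 35195*(1254400/36276529) = 44148608000/36276529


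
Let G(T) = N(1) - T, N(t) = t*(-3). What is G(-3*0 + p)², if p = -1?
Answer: 4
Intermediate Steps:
N(t) = -3*t
G(T) = -3 - T (G(T) = -3*1 - T = -3 - T)
G(-3*0 + p)² = (-3 - (-3*0 - 1))² = (-3 - (0 - 1))² = (-3 - 1*(-1))² = (-3 + 1)² = (-2)² = 4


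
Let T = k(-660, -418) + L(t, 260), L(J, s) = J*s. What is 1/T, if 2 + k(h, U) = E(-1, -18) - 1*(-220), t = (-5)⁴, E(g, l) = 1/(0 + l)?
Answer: 18/2928923 ≈ 6.1456e-6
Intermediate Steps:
E(g, l) = 1/l
t = 625
k(h, U) = 3923/18 (k(h, U) = -2 + (1/(-18) - 1*(-220)) = -2 + (-1/18 + 220) = -2 + 3959/18 = 3923/18)
T = 2928923/18 (T = 3923/18 + 625*260 = 3923/18 + 162500 = 2928923/18 ≈ 1.6272e+5)
1/T = 1/(2928923/18) = 18/2928923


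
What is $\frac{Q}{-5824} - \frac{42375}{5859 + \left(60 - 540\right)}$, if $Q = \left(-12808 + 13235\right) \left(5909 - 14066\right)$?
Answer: $\frac{880403561}{1491776} \approx 590.17$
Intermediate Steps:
$Q = -3483039$ ($Q = 427 \left(-8157\right) = -3483039$)
$\frac{Q}{-5824} - \frac{42375}{5859 + \left(60 - 540\right)} = - \frac{3483039}{-5824} - \frac{42375}{5859 + \left(60 - 540\right)} = \left(-3483039\right) \left(- \frac{1}{5824}\right) - \frac{42375}{5859 + \left(60 - 540\right)} = \frac{497577}{832} - \frac{42375}{5859 - 480} = \frac{497577}{832} - \frac{42375}{5379} = \frac{497577}{832} - \frac{14125}{1793} = \frac{880403561}{1491776}$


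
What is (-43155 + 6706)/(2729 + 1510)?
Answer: -36449/4239 ≈ -8.5985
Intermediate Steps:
(-43155 + 6706)/(2729 + 1510) = -36449/4239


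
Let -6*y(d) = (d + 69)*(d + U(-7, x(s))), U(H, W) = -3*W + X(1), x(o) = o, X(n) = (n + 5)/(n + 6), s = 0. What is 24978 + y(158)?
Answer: 398326/21 ≈ 18968.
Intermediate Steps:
X(n) = (5 + n)/(6 + n)
U(H, W) = 6/7 - 3*W (U(H, W) = -3*W + (5 + 1)/(6 + 1) = -3*W + 6/7 = 6/7 - 3*W)
y(d) = -(69 + d)*(6/7 + d)/6 (y(d) = -(d + 69)*(d + (6/7 - 3*0))/6 = -(69 + d)*(d + (6/7 + 0))/6 = -(69 + d)*(d + 6/7)/6 = -(69 + d)*(6/7 + d)/6)
24978 + y(158) = 24978 + (-69/7 - 163/14*158 - ⅙*158²) = 24978 + (-69/7 - 12877/7 - ⅙*24964) = 24978 + (-69/7 - 12877/7 - 12482/3) = 24978 - 126212/21 = 398326/21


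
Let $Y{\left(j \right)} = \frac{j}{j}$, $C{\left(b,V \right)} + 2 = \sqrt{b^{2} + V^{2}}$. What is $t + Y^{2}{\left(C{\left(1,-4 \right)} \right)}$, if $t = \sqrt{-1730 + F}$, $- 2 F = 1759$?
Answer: $1 + \frac{i \sqrt{10438}}{2} \approx 1.0 + 51.083 i$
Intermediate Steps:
$F = - \frac{1759}{2}$ ($F = \left(- \frac{1}{2}\right) 1759 = - \frac{1759}{2} \approx -879.5$)
$C{\left(b,V \right)} = -2 + \sqrt{V^{2} + b^{2}}$ ($C{\left(b,V \right)} = -2 + \sqrt{b^{2} + V^{2}} = -2 + \sqrt{V^{2} + b^{2}}$)
$Y{\left(j \right)} = 1$
$t = \frac{i \sqrt{10438}}{2}$ ($t = \sqrt{-1730 - \frac{1759}{2}} = \sqrt{- \frac{5219}{2}} = \frac{i \sqrt{10438}}{2} \approx 51.083 i$)
$t + Y^{2}{\left(C{\left(1,-4 \right)} \right)} = \frac{i \sqrt{10438}}{2} + 1^{2} = \frac{i \sqrt{10438}}{2} + 1 = 1 + \frac{i \sqrt{10438}}{2}$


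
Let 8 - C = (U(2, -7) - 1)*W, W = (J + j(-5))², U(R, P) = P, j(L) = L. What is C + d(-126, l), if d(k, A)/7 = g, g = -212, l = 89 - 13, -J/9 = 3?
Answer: 6716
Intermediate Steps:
J = -27 (J = -9*3 = -27)
l = 76
d(k, A) = -1484 (d(k, A) = 7*(-212) = -1484)
W = 1024 (W = (-27 - 5)² = (-32)² = 1024)
C = 8200 (C = 8 - (-7 - 1)*1024 = 8 - (-8)*1024 = 8 - 1*(-8192) = 8 + 8192 = 8200)
C + d(-126, l) = 8200 - 1484 = 6716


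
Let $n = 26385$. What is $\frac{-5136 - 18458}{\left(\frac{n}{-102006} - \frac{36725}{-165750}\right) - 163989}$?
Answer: $\frac{34095335490}{236978097667} \approx 0.14388$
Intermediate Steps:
$\frac{-5136 - 18458}{\left(\frac{n}{-102006} - \frac{36725}{-165750}\right) - 163989} = \frac{-5136 - 18458}{\left(\frac{26385}{-102006} - \frac{36725}{-165750}\right) - 163989} = - \frac{23594}{\left(26385 \left(- \frac{1}{102006}\right) - - \frac{113}{510}\right) - 163989} = - \frac{23594}{\left(- \frac{8795}{34002} + \frac{113}{510}\right) - 163989} = - \frac{23594}{- \frac{53602}{1445085} - 163989} = - \frac{23594}{- \frac{236978097667}{1445085}} = \left(-23594\right) \left(- \frac{1445085}{236978097667}\right) = \frac{34095335490}{236978097667}$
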